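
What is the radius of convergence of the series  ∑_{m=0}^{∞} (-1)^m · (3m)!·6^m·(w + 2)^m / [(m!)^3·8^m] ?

R = 4/81

Apply the ratio test: |a_{m+1}| / |a_m| = (3m+1)·(3m+2)·(3m+3)/(m+1)³ · 6/8, which tends to 81/4 as m → ∞.
Hence the series converges for |w + 2| < 1/(81/4) = 4/81, so the radius of convergence is 4/81.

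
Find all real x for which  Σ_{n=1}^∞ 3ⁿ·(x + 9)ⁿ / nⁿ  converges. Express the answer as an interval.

(−∞, ∞)

Applying the root test, |a_n|^(1/n) = 3/n → 0.
The limit is 0 for every x, so R = ∞.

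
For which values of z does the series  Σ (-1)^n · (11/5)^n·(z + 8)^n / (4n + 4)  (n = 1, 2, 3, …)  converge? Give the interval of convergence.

By the ratio test, |a_{n+1}/a_n| = [(4n + 4)/(4(n+1) + 4)] · 11/5 → 11/5.
Thus R = 1/(11/5) = 5/11.
Check z = -83/11: an alternating series whose terms decrease to 0 in absolute value, so it converges by the Leibniz criterion.
Endpoint z = -93/11: the terms are asymptotic to a nonzero constant times 1/n, so the series diverges by limit comparison with Σ 1/n.

(-93/11, -83/11]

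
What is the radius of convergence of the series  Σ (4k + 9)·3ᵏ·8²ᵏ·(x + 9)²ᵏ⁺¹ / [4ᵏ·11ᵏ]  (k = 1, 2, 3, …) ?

R = √33/12

The ratio of consecutive coefficients is [(4(k+1) + 9)/(4k + 9)] · 3·64/(4·11) → 48/11.
Successive powers of (x + 9) differ by 2, so the series converges when |x + 9|² · 48/11 < 1, i.e. |x + 9| < √(11/48). So R = √33/12.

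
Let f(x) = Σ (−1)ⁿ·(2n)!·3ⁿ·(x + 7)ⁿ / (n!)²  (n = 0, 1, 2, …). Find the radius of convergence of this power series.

By the ratio test, |a_{n+1}/a_n| = (2n+1)·(2n+2)/(n+1)² · 3 → 12.
The series converges when 12 · |x + 7| < 1, giving R = 1/12.

R = 1/12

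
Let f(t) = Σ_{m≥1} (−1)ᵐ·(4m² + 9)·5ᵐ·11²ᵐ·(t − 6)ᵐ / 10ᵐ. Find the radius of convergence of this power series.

R = 2/121

Apply the ratio test: |a_{m+1}| / |a_m| = [(4(m+1)² + 9)/(4m² + 9)] · 5·121/10, which tends to 121/2 as m → ∞.
Convergence for |t − 6| · 121/2 < 1, i.e. |t − 6| < 2/121. So R = 2/121.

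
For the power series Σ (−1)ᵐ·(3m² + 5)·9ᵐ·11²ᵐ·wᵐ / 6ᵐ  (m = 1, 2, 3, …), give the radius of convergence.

R = 2/363

Ratio test: |a_{m+1}/a_m| = [(3(m+1)² + 5)/(3m² + 5)] · 9·121/6 → 363/2 as m → ∞.
The series converges when 363/2 · |w| < 1, giving R = 2/363.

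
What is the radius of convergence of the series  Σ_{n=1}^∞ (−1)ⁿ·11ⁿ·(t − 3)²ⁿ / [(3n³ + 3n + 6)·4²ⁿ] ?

Ratio test: |a_{n+1}/a_n| = [(3n³ + 3n + 6)/(3(n+1)³ + 3(n+1) + 6)] · 11/16 → 11/16 as n → ∞.
Writing y = (t − 3)², the series in y has radius 16/11, so |t − 3| < √(16/11) and R = 4√11/11.

R = 4√11/11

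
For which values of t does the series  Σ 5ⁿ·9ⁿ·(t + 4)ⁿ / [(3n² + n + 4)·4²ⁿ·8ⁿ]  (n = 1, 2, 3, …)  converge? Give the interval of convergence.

Apply the ratio test: |a_{n+1}| / |a_n| = [(3n² + n + 4)/(3(n+1)² + (n+1) + 4)] · 5·9/(16·8), which tends to 45/128 as n → ∞.
Hence the series converges for |t + 4| < 1/(45/128) = 128/45, so the radius of convergence is 128/45.
At t = -52/45: the terms are on the order of 1/n², so the series converges absolutely by comparison with the p-series (p = 2 > 1).
Endpoint t = -308/45: the series is dominated by a constant times Σ 1/n², which converges (p = 2 > 1).

[-308/45, -52/45]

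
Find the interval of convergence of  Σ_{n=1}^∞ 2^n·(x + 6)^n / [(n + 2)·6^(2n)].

[-24, 12)

The ratio of consecutive coefficients is [(n + 2)/((n+1) + 2)] · 2/36 → 1/18.
The series converges when 1/18 · |x + 6| < 1, giving R = 18.
When x = 12, the terms behave like c/n; limit comparison with the harmonic series gives divergence.
At x = -24: convergence follows from the alternating series test (terms decrease monotonically to 0).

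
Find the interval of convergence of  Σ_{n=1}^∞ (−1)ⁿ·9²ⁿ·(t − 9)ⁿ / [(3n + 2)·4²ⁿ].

By the ratio test, |a_{n+1}/a_n| = [(3n + 2)/(3(n+1) + 2)] · 81/16 → 81/16.
Convergence for |t − 9| · 81/16 < 1, i.e. |t − 9| < 16/81. So R = 16/81.
Check t = 745/81: an alternating series whose terms decrease to 0 in absolute value, so it converges by the Leibniz criterion.
Endpoint t = 713/81: the terms are asymptotic to a nonzero constant times 1/n, so the series diverges by limit comparison with Σ 1/n.

(713/81, 745/81]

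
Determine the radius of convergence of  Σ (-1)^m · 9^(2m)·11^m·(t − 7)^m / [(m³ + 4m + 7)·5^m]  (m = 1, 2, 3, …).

By the ratio test, |a_{m+1}/a_m| = [(m³ + 4m + 7)/((m+1)³ + 4(m+1) + 7)] · 81·11/5 → 891/5.
Hence the series converges for |t − 7| < 1/(891/5) = 5/891, so the radius of convergence is 5/891.

R = 5/891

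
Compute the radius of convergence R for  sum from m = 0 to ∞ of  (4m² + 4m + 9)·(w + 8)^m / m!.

R = ∞

Apply the ratio test: |a_{m+1}| / |a_m| = (4(m+1)² + 4(m+1) + 9)/(4m² + 4m + 9) · 1/(m+1), which tends to 0 as m → ∞.
The ratio tends to 0 regardless of w, hence R = ∞.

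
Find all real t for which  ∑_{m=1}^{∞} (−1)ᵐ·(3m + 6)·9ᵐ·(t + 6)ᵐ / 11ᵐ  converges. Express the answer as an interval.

The ratio of consecutive coefficients is [(3(m+1) + 6)/(3m + 6)] · 9/11 → 9/11.
Hence the series converges for |t + 6| < 1/(9/11) = 11/9, so the radius of convergence is 11/9.
At t = -43/9: the terms do not tend to 0, so the series diverges.
At t = -65/9: the terms have absolute value of order m, which does not tend to 0, so the series diverges by the divergence test.

(-65/9, -43/9)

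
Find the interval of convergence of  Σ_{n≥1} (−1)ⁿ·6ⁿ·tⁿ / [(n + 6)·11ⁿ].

(-11/6, 11/6]

The ratio of consecutive coefficients is [(n + 6)/((n+1) + 6)] · 6/11 → 6/11.
Convergence for |t| · 6/11 < 1, i.e. |t| < 11/6. So R = 11/6.
When t = 11/6, the terms alternate in sign and decrease monotonically to 0 in absolute value (size ~ c/n), so the alternating series test gives convergence.
At t = -11/6: the terms behave like c/n; limit comparison with the harmonic series gives divergence.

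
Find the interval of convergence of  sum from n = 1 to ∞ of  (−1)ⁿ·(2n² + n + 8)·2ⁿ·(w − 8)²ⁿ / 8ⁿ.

(6, 10)

Ratio test: |a_{n+1}/a_n| = [(2(n+1)² + (n+1) + 8)/(2n² + n + 8)] · 2/8 → 1/4 as n → ∞.
Since the exponent of (w − 8) increases by 2 each term, convergence requires |w − 8|² < 4, hence R = 2.
When w = 10, the n-th term does not approach 0; divergence by the term test.
When w = 6, the terms do not tend to 0, so the series diverges.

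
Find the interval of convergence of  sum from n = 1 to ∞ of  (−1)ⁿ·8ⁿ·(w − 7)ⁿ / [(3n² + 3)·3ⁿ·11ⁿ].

By the ratio test, |a_{n+1}/a_n| = [(3n² + 3)/(3(n+1)² + 3)] · 8/(3·11) → 8/33.
Hence the series converges for |w − 7| < 1/(8/33) = 33/8, so the radius of convergence is 33/8.
Endpoint w = 89/8: the terms are on the order of 1/n², so the series converges absolutely by comparison with the p-series (p = 2 > 1).
At w = 23/8: absolute convergence follows by limit comparison with Σ 1/n².

[23/8, 89/8]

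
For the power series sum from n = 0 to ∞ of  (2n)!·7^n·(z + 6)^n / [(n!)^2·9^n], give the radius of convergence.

Apply the ratio test: |a_{n+1}| / |a_n| = (2n+1)·(2n+2)/(n+1)² · 7/9, which tends to 28/9 as n → ∞.
Hence the series converges for |z + 6| < 1/(28/9) = 9/28, so the radius of convergence is 9/28.

R = 9/28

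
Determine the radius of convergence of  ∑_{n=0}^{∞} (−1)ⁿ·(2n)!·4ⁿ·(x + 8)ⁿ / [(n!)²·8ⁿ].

R = 1/2

Apply the ratio test: |a_{n+1}| / |a_n| = (2n+1)·(2n+2)/(n+1)² · 4/8, which tends to 2 as n → ∞.
Thus R = 1/(2) = 1/2.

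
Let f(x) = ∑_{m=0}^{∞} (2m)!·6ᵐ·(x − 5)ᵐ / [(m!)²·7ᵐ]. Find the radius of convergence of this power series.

By the ratio test, |a_{m+1}/a_m| = (2m+1)·(2m+2)/(m+1)² · 6/7 → 24/7.
Hence the series converges for |x − 5| < 1/(24/7) = 7/24, so the radius of convergence is 7/24.

R = 7/24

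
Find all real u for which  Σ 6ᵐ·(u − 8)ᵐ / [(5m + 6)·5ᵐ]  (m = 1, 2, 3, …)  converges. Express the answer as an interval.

By the ratio test, |a_{m+1}/a_m| = [(5m + 6)/(5(m+1) + 6)] · 6/5 → 6/5.
Hence the series converges for |u − 8| < 1/(6/5) = 5/6, so the radius of convergence is 5/6.
Endpoint u = 53/6: the terms are asymptotic to a nonzero constant times 1/m, so the series diverges by limit comparison with Σ 1/m.
Check u = 43/6: an alternating series whose terms decrease to 0 in absolute value, so it converges by the Leibniz criterion.

[43/6, 53/6)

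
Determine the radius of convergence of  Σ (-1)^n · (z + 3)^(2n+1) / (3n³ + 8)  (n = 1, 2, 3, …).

R = 1

Apply the ratio test: |a_{n+1}| / |a_n| = (3n³ + 8)/(3(n+1)³ + 8), which tends to 1 as n → ∞.
Successive powers of (z + 3) differ by 2, so the series converges when |z + 3|² · 1 < 1, i.e. |z + 3| < √(1) = 1. So R = 1.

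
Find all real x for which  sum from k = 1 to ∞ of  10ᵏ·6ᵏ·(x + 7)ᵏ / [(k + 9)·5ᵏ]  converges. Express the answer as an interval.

[-85/12, -83/12)

The ratio of consecutive coefficients is [(k + 9)/((k+1) + 9)] · 10·6/5 → 12.
Hence the series converges for |x + 7| < 1/(12) = 1/12, so the radius of convergence is 1/12.
Check x = -83/12: comparison with the harmonic series Σ 1/k shows the series diverges.
When x = -85/12, the terms alternate in sign and decrease monotonically to 0 in absolute value (size ~ c/k), so the alternating series test gives convergence.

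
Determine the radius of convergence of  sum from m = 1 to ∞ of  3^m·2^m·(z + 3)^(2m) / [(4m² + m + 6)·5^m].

R = √30/6

By the ratio test, |a_{m+1}/a_m| = [(4m² + m + 6)/(4(m+1)² + (m+1) + 6)] · 3·2/5 → 6/5.
Writing y = (z + 3)², the series in y has radius 5/6, so |z + 3| < √(5/6) and R = √30/6.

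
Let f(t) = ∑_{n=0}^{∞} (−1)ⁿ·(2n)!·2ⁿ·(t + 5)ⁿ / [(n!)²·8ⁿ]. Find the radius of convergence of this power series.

By the ratio test, |a_{n+1}/a_n| = (2n+1)·(2n+2)/(n+1)² · 2/8 → 1.
Hence R = 1.

R = 1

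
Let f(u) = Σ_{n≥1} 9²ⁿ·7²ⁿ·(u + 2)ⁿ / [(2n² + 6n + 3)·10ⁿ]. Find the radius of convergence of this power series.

R = 10/3969

The ratio of consecutive coefficients is [(2n² + 6n + 3)/(2(n+1)² + 6(n+1) + 3)] · 81·49/10 → 3969/10.
Thus R = 1/(3969/10) = 10/3969.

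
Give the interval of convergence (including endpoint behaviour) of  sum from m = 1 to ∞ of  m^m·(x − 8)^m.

{8}

Root test: |a_m|^(1/m) = m → ∞.
Since the m-th root of |a_m| is unbounded, the series converges only at x = 8; R = 0.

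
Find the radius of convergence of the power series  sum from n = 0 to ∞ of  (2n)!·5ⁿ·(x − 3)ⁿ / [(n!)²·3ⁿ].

Ratio test: |a_{n+1}/a_n| = (2n+1)·(2n+2)/(n+1)² · 5/3 → 20/3 as n → ∞.
Convergence for |x − 3| · 20/3 < 1, i.e. |x − 3| < 3/20. So R = 3/20.

R = 3/20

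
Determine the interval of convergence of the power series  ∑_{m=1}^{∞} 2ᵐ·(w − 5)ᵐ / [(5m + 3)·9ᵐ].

[1/2, 19/2)

Ratio test: |a_{m+1}/a_m| = [(5m + 3)/(5(m+1) + 3)] · 2/9 → 2/9 as m → ∞.
Thus R = 1/(2/9) = 9/2.
When w = 19/2, the terms are asymptotic to a nonzero constant times 1/m, so the series diverges by limit comparison with Σ 1/m.
Check w = 1/2: the terms alternate in sign and decrease monotonically to 0 in absolute value (size ~ c/m), so the alternating series test gives convergence.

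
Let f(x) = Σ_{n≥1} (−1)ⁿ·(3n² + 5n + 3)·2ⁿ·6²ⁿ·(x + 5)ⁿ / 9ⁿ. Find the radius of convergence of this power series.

Ratio test: |a_{n+1}/a_n| = [(3(n+1)² + 5(n+1) + 3)/(3n² + 5n + 3)] · 2·36/9 → 8 as n → ∞.
Hence the series converges for |x + 5| < 1/(8) = 1/8, so the radius of convergence is 1/8.

R = 1/8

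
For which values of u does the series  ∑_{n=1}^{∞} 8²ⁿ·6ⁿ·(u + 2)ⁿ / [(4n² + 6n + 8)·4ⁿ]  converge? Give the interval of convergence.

[-193/96, -191/96]

Apply the ratio test: |a_{n+1}| / |a_n| = [(4n² + 6n + 8)/(4(n+1)² + 6(n+1) + 8)] · 64·6/4, which tends to 96 as n → ∞.
Hence the series converges for |u + 2| < 1/(96) = 1/96, so the radius of convergence is 1/96.
At u = -191/96: the terms are on the order of 1/n², so the series converges absolutely by comparison with the p-series (p = 2 > 1).
Check u = -193/96: the series is dominated by a constant times Σ 1/n², which converges (p = 2 > 1).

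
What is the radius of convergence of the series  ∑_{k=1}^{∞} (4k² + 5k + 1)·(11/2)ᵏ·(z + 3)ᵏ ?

Ratio test: |a_{k+1}/a_k| = [(4(k+1)² + 5(k+1) + 1)/(4k² + 5k + 1)] · 11/2 → 11/2 as k → ∞.
Hence the series converges for |z + 3| < 1/(11/2) = 2/11, so the radius of convergence is 2/11.

R = 2/11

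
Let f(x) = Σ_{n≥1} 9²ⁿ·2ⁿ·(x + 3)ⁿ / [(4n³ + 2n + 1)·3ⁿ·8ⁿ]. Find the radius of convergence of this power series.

R = 4/27

By the ratio test, |a_{n+1}/a_n| = [(4n³ + 2n + 1)/(4(n+1)³ + 2(n+1) + 1)] · 81·2/(3·8) → 27/4.
Hence the series converges for |x + 3| < 1/(27/4) = 4/27, so the radius of convergence is 4/27.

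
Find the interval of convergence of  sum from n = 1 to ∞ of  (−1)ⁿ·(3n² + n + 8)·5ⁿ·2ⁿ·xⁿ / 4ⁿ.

(-2/5, 2/5)

By the ratio test, |a_{n+1}/a_n| = [(3(n+1)² + (n+1) + 8)/(3n² + n + 8)] · 5·2/4 → 5/2.
The series converges when 5/2 · |x| < 1, giving R = 2/5.
When x = 2/5, the terms have absolute value of order n², which does not tend to 0, so the series diverges by the divergence test.
At x = -2/5: the n-th term does not approach 0; divergence by the term test.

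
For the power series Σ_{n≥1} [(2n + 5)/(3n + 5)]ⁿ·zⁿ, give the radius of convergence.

By the Cauchy root test, |a_n|^(1/n) = (2n + 5)/(3n + 5) → 2/3.
Convergence for |z| · 2/3 < 1, i.e. |z| < 3/2. So R = 3/2.

R = 3/2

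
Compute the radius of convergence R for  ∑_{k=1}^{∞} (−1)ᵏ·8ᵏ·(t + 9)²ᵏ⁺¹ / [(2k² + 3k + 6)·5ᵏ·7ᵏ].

R = √70/4

Apply the ratio test: |a_{k+1}| / |a_k| = [(2k² + 3k + 6)/(2(k+1)² + 3(k+1) + 6)] · 8/(5·7), which tends to 8/35 as k → ∞.
Since the exponent of (t + 9) increases by 2 each term, convergence requires |t + 9|² < 35/8, hence R = √70/4.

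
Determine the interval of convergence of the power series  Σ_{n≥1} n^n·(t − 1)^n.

{1}

By the Cauchy root test, |a_n|^(1/n) = n → ∞.
Since the n-th root of |a_n| is unbounded, the series converges only at t = 1; R = 0.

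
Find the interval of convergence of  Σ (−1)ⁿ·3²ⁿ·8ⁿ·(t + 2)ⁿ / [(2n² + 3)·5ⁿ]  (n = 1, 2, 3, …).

The ratio of consecutive coefficients is [(2n² + 3)/(2(n+1)² + 3)] · 9·8/5 → 72/5.
Convergence for |t + 2| · 72/5 < 1, i.e. |t + 2| < 5/72. So R = 5/72.
At t = -139/72: the series is dominated by a constant times Σ 1/n², which converges (p = 2 > 1).
Endpoint t = -149/72: the terms are on the order of 1/n², so the series converges absolutely by comparison with the p-series (p = 2 > 1).

[-149/72, -139/72]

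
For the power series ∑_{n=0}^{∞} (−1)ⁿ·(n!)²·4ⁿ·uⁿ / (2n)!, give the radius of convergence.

By the ratio test, |a_{n+1}/a_n| = (n+1)²/[(2n+1)·(2n+2)] · 4 → 1.
Convergence for |u| < 1, so R = 1.

R = 1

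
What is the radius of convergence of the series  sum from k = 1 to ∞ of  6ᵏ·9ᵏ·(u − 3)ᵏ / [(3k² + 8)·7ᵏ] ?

R = 7/54

The ratio of consecutive coefficients is [(3k² + 8)/(3(k+1)² + 8)] · 6·9/7 → 54/7.
Hence the series converges for |u − 3| < 1/(54/7) = 7/54, so the radius of convergence is 7/54.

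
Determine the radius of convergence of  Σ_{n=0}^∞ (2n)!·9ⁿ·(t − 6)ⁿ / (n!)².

Apply the ratio test: |a_{n+1}| / |a_n| = (2n+1)·(2n+2)/(n+1)² · 9, which tends to 36 as n → ∞.
Hence the series converges for |t − 6| < 1/(36) = 1/36, so the radius of convergence is 1/36.

R = 1/36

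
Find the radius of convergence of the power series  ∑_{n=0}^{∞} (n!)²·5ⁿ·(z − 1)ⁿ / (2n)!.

The ratio of consecutive coefficients is (n+1)²/[(2n+1)·(2n+2)] · 5 → 5/4.
Convergence for |z − 1| · 5/4 < 1, i.e. |z − 1| < 4/5. So R = 4/5.

R = 4/5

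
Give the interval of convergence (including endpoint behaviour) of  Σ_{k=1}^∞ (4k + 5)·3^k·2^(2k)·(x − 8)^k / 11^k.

(85/12, 107/12)

Apply the ratio test: |a_{k+1}| / |a_k| = [(4(k+1) + 5)/(4k + 5)] · 3·4/11, which tends to 12/11 as k → ∞.
Convergence for |x − 8| · 12/11 < 1, i.e. |x − 8| < 11/12. So R = 11/12.
Check x = 107/12: the terms have absolute value of order k, which does not tend to 0, so the series diverges by the divergence test.
When x = 85/12, the terms have absolute value of order k, which does not tend to 0, so the series diverges by the divergence test.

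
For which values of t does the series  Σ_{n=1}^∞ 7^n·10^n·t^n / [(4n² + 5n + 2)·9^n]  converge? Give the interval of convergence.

[-9/70, 9/70]

Ratio test: |a_{n+1}/a_n| = [(4n² + 5n + 2)/(4(n+1)² + 5(n+1) + 2)] · 7·10/9 → 70/9 as n → ∞.
Convergence for |t| · 70/9 < 1, i.e. |t| < 9/70. So R = 9/70.
At t = 9/70: the series is dominated by a constant times Σ 1/n², which converges (p = 2 > 1).
Check t = -9/70: the terms are on the order of 1/n², so the series converges absolutely by comparison with the p-series (p = 2 > 1).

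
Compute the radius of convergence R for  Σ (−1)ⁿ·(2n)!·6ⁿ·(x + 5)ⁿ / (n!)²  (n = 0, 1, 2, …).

By the ratio test, |a_{n+1}/a_n| = (2n+1)·(2n+2)/(n+1)² · 6 → 24.
Hence the series converges for |x + 5| < 1/(24) = 1/24, so the radius of convergence is 1/24.

R = 1/24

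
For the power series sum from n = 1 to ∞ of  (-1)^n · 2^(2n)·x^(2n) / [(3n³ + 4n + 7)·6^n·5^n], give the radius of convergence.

R = √30/2

Ratio test: |a_{n+1}/a_n| = [(3n³ + 4n + 7)/(3(n+1)³ + 4(n+1) + 7)] · 4/(6·5) → 2/15 as n → ∞.
Successive powers of x differ by 2, so the series converges when |x|² · 2/15 < 1, i.e. |x| < √(15/2). So R = √30/2.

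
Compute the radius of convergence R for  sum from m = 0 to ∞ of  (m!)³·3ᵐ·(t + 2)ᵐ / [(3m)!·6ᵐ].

R = 54

The ratio of consecutive coefficients is (m+1)³/[(3m+1)·(3m+2)·(3m+3)] · 3/6 → 1/54.
Hence the series converges for |t + 2| < 1/(1/54) = 54, so the radius of convergence is 54.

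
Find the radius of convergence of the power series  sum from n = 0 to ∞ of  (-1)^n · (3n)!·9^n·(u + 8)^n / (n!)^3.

R = 1/243

Ratio test: |a_{n+1}/a_n| = (3n+1)·(3n+2)·(3n+3)/(n+1)³ · 9 → 243 as n → ∞.
The series converges when 243 · |u + 8| < 1, giving R = 1/243.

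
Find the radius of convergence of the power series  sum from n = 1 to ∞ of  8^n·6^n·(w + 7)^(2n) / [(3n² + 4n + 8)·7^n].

By the ratio test, |a_{n+1}/a_n| = [(3n² + 4n + 8)/(3(n+1)² + 4(n+1) + 8)] · 8·6/7 → 48/7.
Writing y = (w + 7)², the series in y has radius 7/48, so |w + 7| < √(7/48) and R = √21/12.

R = √21/12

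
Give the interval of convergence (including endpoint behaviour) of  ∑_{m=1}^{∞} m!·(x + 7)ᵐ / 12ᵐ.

{-7}

Apply the ratio test: |a_{m+1}| / |a_m| = (m+1) · 1/12, which tends to ∞ as m → ∞.
The terms grow without bound for any (x + 7) ≠ 0, so R = 0 (convergence only at x = -7).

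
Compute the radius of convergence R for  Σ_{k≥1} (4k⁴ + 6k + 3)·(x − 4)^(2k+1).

By the ratio test, |a_{k+1}/a_k| = (4(k+1)⁴ + 6(k+1) + 3)/(4k⁴ + 6k + 3) → 1.
Since the exponent of (x − 4) increases by 2 each term, convergence requires |x − 4|² < 1, hence R = 1.

R = 1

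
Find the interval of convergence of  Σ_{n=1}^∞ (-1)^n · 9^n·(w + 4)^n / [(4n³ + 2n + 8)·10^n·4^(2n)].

[-196/9, 124/9]

Ratio test: |a_{n+1}/a_n| = [(4n³ + 2n + 8)/(4(n+1)³ + 2(n+1) + 8)] · 9/(10·16) → 9/160 as n → ∞.
Convergence for |w + 4| · 9/160 < 1, i.e. |w + 4| < 160/9. So R = 160/9.
Check w = 124/9: absolute convergence follows by limit comparison with Σ 1/n³.
Check w = -196/9: the series is dominated by a constant times Σ 1/n³, which converges (p = 3 > 1).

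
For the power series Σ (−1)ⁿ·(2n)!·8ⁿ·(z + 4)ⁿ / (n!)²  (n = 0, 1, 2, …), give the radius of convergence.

R = 1/32

Apply the ratio test: |a_{n+1}| / |a_n| = (2n+1)·(2n+2)/(n+1)² · 8, which tends to 32 as n → ∞.
The series converges when 32 · |z + 4| < 1, giving R = 1/32.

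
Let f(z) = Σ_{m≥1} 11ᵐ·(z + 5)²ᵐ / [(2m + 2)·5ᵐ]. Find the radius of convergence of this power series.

R = √55/11

Apply the ratio test: |a_{m+1}| / |a_m| = [(2m + 2)/(2(m+1) + 2)] · 11/5, which tends to 11/5 as m → ∞.
Successive powers of (z + 5) differ by 2, so the series converges when |z + 5|² · 11/5 < 1, i.e. |z + 5| < √(5/11). So R = √55/11.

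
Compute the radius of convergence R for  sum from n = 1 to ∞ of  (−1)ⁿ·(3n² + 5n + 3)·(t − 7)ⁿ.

R = 1

Apply the ratio test: |a_{n+1}| / |a_n| = (3(n+1)² + 5(n+1) + 3)/(3n² + 5n + 3), which tends to 1 as n → ∞.
Hence R = 1.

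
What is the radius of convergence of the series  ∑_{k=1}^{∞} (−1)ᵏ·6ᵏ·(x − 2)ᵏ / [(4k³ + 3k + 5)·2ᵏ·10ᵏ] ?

R = 10/3

By the ratio test, |a_{k+1}/a_k| = [(4k³ + 3k + 5)/(4(k+1)³ + 3(k+1) + 5)] · 6/(2·10) → 3/10.
The series converges when 3/10 · |x − 2| < 1, giving R = 10/3.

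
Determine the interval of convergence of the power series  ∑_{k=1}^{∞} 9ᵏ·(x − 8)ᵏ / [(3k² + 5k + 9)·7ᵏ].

[65/9, 79/9]

Ratio test: |a_{k+1}/a_k| = [(3k² + 5k + 9)/(3(k+1)² + 5(k+1) + 9)] · 9/7 → 9/7 as k → ∞.
Thus R = 1/(9/7) = 7/9.
Check x = 79/9: absolute convergence follows by limit comparison with Σ 1/k².
Check x = 65/9: absolute convergence follows by limit comparison with Σ 1/k².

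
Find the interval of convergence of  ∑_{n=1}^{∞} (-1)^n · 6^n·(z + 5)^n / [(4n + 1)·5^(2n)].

(-55/6, -5/6]

The ratio of consecutive coefficients is [(4n + 1)/(4(n+1) + 1)] · 6/25 → 6/25.
The series converges when 6/25 · |z + 5| < 1, giving R = 25/6.
At z = -5/6: convergence follows from the alternating series test (terms decrease monotonically to 0).
Check z = -55/6: comparison with the harmonic series Σ 1/n shows the series diverges.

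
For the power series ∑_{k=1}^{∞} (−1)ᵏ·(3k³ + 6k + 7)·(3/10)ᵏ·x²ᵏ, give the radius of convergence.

By the ratio test, |a_{k+1}/a_k| = [(3(k+1)³ + 6(k+1) + 7)/(3k³ + 6k + 7)] · 3/10 → 3/10.
Successive powers of x differ by 2, so the series converges when |x|² · 3/10 < 1, i.e. |x| < √(10/3). So R = √30/3.

R = √30/3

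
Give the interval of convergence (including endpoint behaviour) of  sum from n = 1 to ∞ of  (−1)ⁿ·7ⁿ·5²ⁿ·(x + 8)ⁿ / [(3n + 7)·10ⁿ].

By the ratio test, |a_{n+1}/a_n| = [(3n + 7)/(3(n+1) + 7)] · 7·25/10 → 35/2.
Hence the series converges for |x + 8| < 1/(35/2) = 2/35, so the radius of convergence is 2/35.
At x = -278/35: convergence follows from the alternating series test (terms decrease monotonically to 0).
At x = -282/35: the terms are asymptotic to a nonzero constant times 1/n, so the series diverges by limit comparison with Σ 1/n.

(-282/35, -278/35]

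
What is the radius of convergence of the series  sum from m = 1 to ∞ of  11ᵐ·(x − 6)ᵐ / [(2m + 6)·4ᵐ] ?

R = 4/11

The ratio of consecutive coefficients is [(2m + 6)/(2(m+1) + 6)] · 11/4 → 11/4.
Convergence for |x − 6| · 11/4 < 1, i.e. |x − 6| < 4/11. So R = 4/11.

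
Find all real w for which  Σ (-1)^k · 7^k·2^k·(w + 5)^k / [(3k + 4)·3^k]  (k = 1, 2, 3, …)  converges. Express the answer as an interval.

(-73/14, -67/14]

The ratio of consecutive coefficients is [(3k + 4)/(3(k+1) + 4)] · 7·2/3 → 14/3.
The series converges when 14/3 · |w + 5| < 1, giving R = 3/14.
Endpoint w = -67/14: the terms alternate in sign and decrease monotonically to 0 in absolute value (size ~ c/k), so the alternating series test gives convergence.
When w = -73/14, comparison with the harmonic series Σ 1/k shows the series diverges.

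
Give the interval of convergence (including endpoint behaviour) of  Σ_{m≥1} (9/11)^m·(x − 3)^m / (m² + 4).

The ratio of consecutive coefficients is [(m² + 4)/((m+1)² + 4)] · 9/11 → 9/11.
Hence the series converges for |x − 3| < 1/(9/11) = 11/9, so the radius of convergence is 11/9.
Endpoint x = 38/9: the series is dominated by a constant times Σ 1/m², which converges (p = 2 > 1).
At x = 16/9: absolute convergence follows by limit comparison with Σ 1/m².

[16/9, 38/9]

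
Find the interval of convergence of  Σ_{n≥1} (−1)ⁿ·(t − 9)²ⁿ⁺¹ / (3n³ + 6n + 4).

The ratio of consecutive coefficients is (3n³ + 6n + 4)/(3(n+1)³ + 6(n+1) + 4) → 1.
Since the exponent of (t − 9) increases by 2 each term, convergence requires |t − 9|² < 1, hence R = 1.
When t = 10, absolute convergence follows by limit comparison with Σ 1/n³.
At t = 8: the terms are on the order of 1/n³, so the series converges absolutely by comparison with the p-series (p = 3 > 1).

[8, 10]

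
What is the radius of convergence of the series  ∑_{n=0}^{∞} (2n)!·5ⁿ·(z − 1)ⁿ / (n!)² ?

R = 1/20

Apply the ratio test: |a_{n+1}| / |a_n| = (2n+1)·(2n+2)/(n+1)² · 5, which tends to 20 as n → ∞.
The series converges when 20 · |z − 1| < 1, giving R = 1/20.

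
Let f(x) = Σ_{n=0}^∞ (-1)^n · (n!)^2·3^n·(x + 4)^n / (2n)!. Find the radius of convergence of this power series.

The ratio of consecutive coefficients is (n+1)²/[(2n+1)·(2n+2)] · 3 → 3/4.
Convergence for |x + 4| · 3/4 < 1, i.e. |x + 4| < 4/3. So R = 4/3.

R = 4/3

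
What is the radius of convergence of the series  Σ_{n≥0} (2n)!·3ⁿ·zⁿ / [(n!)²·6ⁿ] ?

R = 1/2

The ratio of consecutive coefficients is (2n+1)·(2n+2)/(n+1)² · 3/6 → 2.
Convergence for |z| · 2 < 1, i.e. |z| < 1/2. So R = 1/2.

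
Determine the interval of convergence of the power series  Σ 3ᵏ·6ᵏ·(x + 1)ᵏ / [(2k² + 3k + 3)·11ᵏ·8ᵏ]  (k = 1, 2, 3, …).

Ratio test: |a_{k+1}/a_k| = [(2k² + 3k + 3)/(2(k+1)² + 3(k+1) + 3)] · 3·6/(11·8) → 9/44 as k → ∞.
Convergence for |x + 1| · 9/44 < 1, i.e. |x + 1| < 44/9. So R = 44/9.
When x = 35/9, absolute convergence follows by limit comparison with Σ 1/k².
Endpoint x = -53/9: absolute convergence follows by limit comparison with Σ 1/k².

[-53/9, 35/9]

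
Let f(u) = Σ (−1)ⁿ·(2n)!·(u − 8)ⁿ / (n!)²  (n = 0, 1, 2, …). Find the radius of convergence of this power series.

R = 1/4

By the ratio test, |a_{n+1}/a_n| = (2n+1)·(2n+2)/(n+1)² → 4.
Convergence for |u − 8| · 4 < 1, i.e. |u − 8| < 1/4. So R = 1/4.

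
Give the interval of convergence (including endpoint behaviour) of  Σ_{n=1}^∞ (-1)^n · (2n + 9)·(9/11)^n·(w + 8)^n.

(-83/9, -61/9)

Ratio test: |a_{n+1}/a_n| = [(2(n+1) + 9)/(2n + 9)] · 9/11 → 9/11 as n → ∞.
Convergence for |w + 8| · 9/11 < 1, i.e. |w + 8| < 11/9. So R = 11/9.
At w = -61/9: the terms do not tend to 0, so the series diverges.
When w = -83/9, the terms do not tend to 0, so the series diverges.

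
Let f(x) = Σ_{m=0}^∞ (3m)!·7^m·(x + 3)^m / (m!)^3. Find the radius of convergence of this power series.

R = 1/189

Apply the ratio test: |a_{m+1}| / |a_m| = (3m+1)·(3m+2)·(3m+3)/(m+1)³ · 7, which tends to 189 as m → ∞.
Hence the series converges for |x + 3| < 1/(189) = 1/189, so the radius of convergence is 1/189.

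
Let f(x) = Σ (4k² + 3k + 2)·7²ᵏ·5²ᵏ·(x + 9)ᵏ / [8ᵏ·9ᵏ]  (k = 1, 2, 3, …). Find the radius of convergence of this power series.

R = 72/1225

The ratio of consecutive coefficients is [(4(k+1)² + 3(k+1) + 2)/(4k² + 3k + 2)] · 49·25/(8·9) → 1225/72.
The series converges when 1225/72 · |x + 9| < 1, giving R = 72/1225.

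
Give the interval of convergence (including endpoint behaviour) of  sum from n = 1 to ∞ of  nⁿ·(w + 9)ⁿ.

Root test: |a_n|^(1/n) = n → ∞.
The root grows without bound, so R = 0 (convergence only at w = -9).

{-9}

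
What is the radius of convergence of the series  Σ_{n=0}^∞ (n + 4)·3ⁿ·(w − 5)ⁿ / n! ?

The ratio of consecutive coefficients is ((n+1) + 4)/(n + 4) · 3 · 1/(n+1) → 0.
The ratio tends to 0 regardless of w, hence R = ∞.

R = ∞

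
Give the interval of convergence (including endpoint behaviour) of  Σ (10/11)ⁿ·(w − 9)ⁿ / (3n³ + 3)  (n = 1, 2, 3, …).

[79/10, 101/10]

By the ratio test, |a_{n+1}/a_n| = [(3n³ + 3)/(3(n+1)³ + 3)] · 10/11 → 10/11.
Thus R = 1/(10/11) = 11/10.
When w = 101/10, the series is dominated by a constant times Σ 1/n³, which converges (p = 3 > 1).
At w = 79/10: the terms are on the order of 1/n³, so the series converges absolutely by comparison with the p-series (p = 3 > 1).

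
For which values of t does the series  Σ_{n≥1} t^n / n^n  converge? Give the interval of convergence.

(−∞, ∞)

Root test: |a_n|^(1/n) = 1/n → 0.
The limit is 0 for every t, so R = ∞.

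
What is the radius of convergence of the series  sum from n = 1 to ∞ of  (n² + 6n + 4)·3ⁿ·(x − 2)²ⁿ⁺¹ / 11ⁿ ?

R = √33/3

The ratio of consecutive coefficients is [((n+1)² + 6(n+1) + 4)/(n² + 6n + 4)] · 3/11 → 3/11.
Writing y = (x − 2)², the series in y has radius 11/3, so |x − 2| < √(11/3) and R = √33/3.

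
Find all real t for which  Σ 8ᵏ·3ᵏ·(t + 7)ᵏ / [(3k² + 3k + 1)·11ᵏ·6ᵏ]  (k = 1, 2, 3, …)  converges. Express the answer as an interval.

The ratio of consecutive coefficients is [(3k² + 3k + 1)/(3(k+1)² + 3(k+1) + 1)] · 8·3/(11·6) → 4/11.
The series converges when 4/11 · |t + 7| < 1, giving R = 11/4.
Check t = -17/4: absolute convergence follows by limit comparison with Σ 1/k².
At t = -39/4: absolute convergence follows by limit comparison with Σ 1/k².

[-39/4, -17/4]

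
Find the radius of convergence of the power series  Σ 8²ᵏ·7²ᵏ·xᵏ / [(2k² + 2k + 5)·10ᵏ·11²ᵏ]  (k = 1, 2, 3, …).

R = 605/1568

The ratio of consecutive coefficients is [(2k² + 2k + 5)/(2(k+1)² + 2(k+1) + 5)] · 64·49/(10·121) → 1568/605.
Hence the series converges for |x| < 1/(1568/605) = 605/1568, so the radius of convergence is 605/1568.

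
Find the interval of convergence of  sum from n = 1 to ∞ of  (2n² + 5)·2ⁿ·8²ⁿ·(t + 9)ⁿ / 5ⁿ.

By the ratio test, |a_{n+1}/a_n| = [(2(n+1)² + 5)/(2n² + 5)] · 2·64/5 → 128/5.
The series converges when 128/5 · |t + 9| < 1, giving R = 5/128.
Endpoint t = -1147/128: the n-th term does not approach 0; divergence by the term test.
Endpoint t = -1157/128: the n-th term does not approach 0; divergence by the term test.

(-1157/128, -1147/128)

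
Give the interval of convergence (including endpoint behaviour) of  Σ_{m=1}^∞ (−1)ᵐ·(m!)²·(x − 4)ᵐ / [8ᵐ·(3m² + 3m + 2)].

The ratio of consecutive coefficients is (m+1)² · 1/8 · (3m² + 3m + 2)/(3(m+1)² + 3(m+1) + 2) → ∞.
The ratio grows without bound, so the series diverges whenever (x − 4) ≠ 0; it converges only at x = 4. R = 0.

{4}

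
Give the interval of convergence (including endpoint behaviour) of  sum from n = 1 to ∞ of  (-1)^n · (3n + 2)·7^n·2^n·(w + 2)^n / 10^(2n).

Apply the ratio test: |a_{n+1}| / |a_n| = [(3(n+1) + 2)/(3n + 2)] · 7·2/100, which tends to 7/50 as n → ∞.
Convergence for |w + 2| · 7/50 < 1, i.e. |w + 2| < 50/7. So R = 50/7.
At w = 36/7: the n-th term does not approach 0; divergence by the term test.
When w = -64/7, the n-th term does not approach 0; divergence by the term test.

(-64/7, 36/7)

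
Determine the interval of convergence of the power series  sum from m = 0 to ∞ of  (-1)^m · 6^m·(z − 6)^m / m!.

Apply the ratio test: |a_{m+1}| / |a_m| = 6 · 1/(m+1), which tends to 0 as m → ∞.
Since the limit is 0 < 1 for every z, the series converges on all of ℝ and R = ∞.

(−∞, ∞)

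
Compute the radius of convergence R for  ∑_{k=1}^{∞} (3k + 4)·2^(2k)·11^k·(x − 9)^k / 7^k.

Ratio test: |a_{k+1}/a_k| = [(3(k+1) + 4)/(3k + 4)] · 4·11/7 → 44/7 as k → ∞.
Convergence for |x − 9| · 44/7 < 1, i.e. |x − 9| < 7/44. So R = 7/44.

R = 7/44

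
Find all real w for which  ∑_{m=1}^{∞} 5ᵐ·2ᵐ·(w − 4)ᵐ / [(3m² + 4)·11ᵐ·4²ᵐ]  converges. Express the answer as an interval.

The ratio of consecutive coefficients is [(3m² + 4)/(3(m+1)² + 4)] · 5·2/(11·16) → 5/88.
The series converges when 5/88 · |w − 4| < 1, giving R = 88/5.
At w = 108/5: absolute convergence follows by limit comparison with Σ 1/m².
When w = -68/5, the terms are on the order of 1/m², so the series converges absolutely by comparison with the p-series (p = 2 > 1).

[-68/5, 108/5]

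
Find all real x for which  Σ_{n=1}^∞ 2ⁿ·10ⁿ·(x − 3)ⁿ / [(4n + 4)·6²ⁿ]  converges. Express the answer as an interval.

[6/5, 24/5)

Ratio test: |a_{n+1}/a_n| = [(4n + 4)/(4(n+1) + 4)] · 2·10/36 → 5/9 as n → ∞.
Convergence for |x − 3| · 5/9 < 1, i.e. |x − 3| < 9/5. So R = 9/5.
At x = 24/5: the terms are asymptotic to a nonzero constant times 1/n, so the series diverges by limit comparison with Σ 1/n.
When x = 6/5, an alternating series whose terms decrease to 0 in absolute value, so it converges by the Leibniz criterion.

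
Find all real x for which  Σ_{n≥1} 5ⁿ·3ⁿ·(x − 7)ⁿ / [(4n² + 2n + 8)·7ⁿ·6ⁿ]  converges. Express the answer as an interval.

[21/5, 49/5]

Ratio test: |a_{n+1}/a_n| = [(4n² + 2n + 8)/(4(n+1)² + 2(n+1) + 8)] · 5·3/(7·6) → 5/14 as n → ∞.
The series converges when 5/14 · |x − 7| < 1, giving R = 14/5.
Check x = 49/5: the terms are on the order of 1/n², so the series converges absolutely by comparison with the p-series (p = 2 > 1).
At x = 21/5: absolute convergence follows by limit comparison with Σ 1/n².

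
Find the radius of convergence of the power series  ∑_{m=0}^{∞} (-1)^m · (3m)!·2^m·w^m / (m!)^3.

R = 1/54

The ratio of consecutive coefficients is (3m+1)·(3m+2)·(3m+3)/(m+1)³ · 2 → 54.
The series converges when 54 · |w| < 1, giving R = 1/54.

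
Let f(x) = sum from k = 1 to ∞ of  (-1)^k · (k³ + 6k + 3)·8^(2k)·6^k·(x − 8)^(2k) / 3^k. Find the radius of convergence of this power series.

Ratio test: |a_{k+1}/a_k| = [((k+1)³ + 6(k+1) + 3)/(k³ + 6k + 3)] · 64·6/3 → 128 as k → ∞.
Since the exponent of (x − 8) increases by 2 each term, convergence requires |x − 8|² < 1/128, hence R = √2/16.

R = √2/16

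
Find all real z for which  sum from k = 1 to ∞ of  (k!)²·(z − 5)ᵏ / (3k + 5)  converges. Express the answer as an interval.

{5}

The ratio of consecutive coefficients is (k+1)² · (3k + 5)/(3(k+1) + 5) → ∞.
The ratio grows without bound, so the series diverges whenever (z − 5) ≠ 0; it converges only at z = 5. R = 0.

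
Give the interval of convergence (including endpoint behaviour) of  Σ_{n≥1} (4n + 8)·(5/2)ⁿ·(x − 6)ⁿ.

Ratio test: |a_{n+1}/a_n| = [(4(n+1) + 8)/(4n + 8)] · 5/2 → 5/2 as n → ∞.
Convergence for |x − 6| · 5/2 < 1, i.e. |x − 6| < 2/5. So R = 2/5.
At x = 32/5: the terms have absolute value of order n, which does not tend to 0, so the series diverges by the divergence test.
Check x = 28/5: the terms do not tend to 0, so the series diverges.

(28/5, 32/5)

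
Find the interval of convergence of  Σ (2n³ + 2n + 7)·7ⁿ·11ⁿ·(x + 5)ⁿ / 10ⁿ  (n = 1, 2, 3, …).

(-395/77, -375/77)

Apply the ratio test: |a_{n+1}| / |a_n| = [(2(n+1)³ + 2(n+1) + 7)/(2n³ + 2n + 7)] · 7·11/10, which tends to 77/10 as n → ∞.
Convergence for |x + 5| · 77/10 < 1, i.e. |x + 5| < 10/77. So R = 10/77.
Check x = -375/77: the n-th term does not approach 0; divergence by the term test.
Endpoint x = -395/77: the terms do not tend to 0, so the series diverges.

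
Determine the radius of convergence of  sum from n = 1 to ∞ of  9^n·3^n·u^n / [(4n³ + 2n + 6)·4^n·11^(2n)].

By the ratio test, |a_{n+1}/a_n| = [(4n³ + 2n + 6)/(4(n+1)³ + 2(n+1) + 6)] · 9·3/(4·121) → 27/484.
The series converges when 27/484 · |u| < 1, giving R = 484/27.

R = 484/27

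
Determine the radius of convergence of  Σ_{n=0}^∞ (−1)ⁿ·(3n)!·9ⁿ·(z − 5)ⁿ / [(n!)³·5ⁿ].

The ratio of consecutive coefficients is (3n+1)·(3n+2)·(3n+3)/(n+1)³ · 9/5 → 243/5.
Thus R = 1/(243/5) = 5/243.

R = 5/243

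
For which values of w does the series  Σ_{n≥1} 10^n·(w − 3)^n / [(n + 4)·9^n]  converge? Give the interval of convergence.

[21/10, 39/10)

Ratio test: |a_{n+1}/a_n| = [(n + 4)/((n+1) + 4)] · 10/9 → 10/9 as n → ∞.
Thus R = 1/(10/9) = 9/10.
When w = 39/10, the terms behave like c/n; limit comparison with the harmonic series gives divergence.
At w = 21/10: an alternating series whose terms decrease to 0 in absolute value, so it converges by the Leibniz criterion.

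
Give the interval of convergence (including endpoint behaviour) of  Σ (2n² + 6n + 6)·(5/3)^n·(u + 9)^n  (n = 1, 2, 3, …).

Apply the ratio test: |a_{n+1}| / |a_n| = [(2(n+1)² + 6(n+1) + 6)/(2n² + 6n + 6)] · 5/3, which tends to 5/3 as n → ∞.
Hence the series converges for |u + 9| < 1/(5/3) = 3/5, so the radius of convergence is 3/5.
When u = -42/5, the n-th term does not approach 0; divergence by the term test.
When u = -48/5, the n-th term does not approach 0; divergence by the term test.

(-48/5, -42/5)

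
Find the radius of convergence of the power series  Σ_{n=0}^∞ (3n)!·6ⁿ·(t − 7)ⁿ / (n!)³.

R = 1/162

By the ratio test, |a_{n+1}/a_n| = (3n+1)·(3n+2)·(3n+3)/(n+1)³ · 6 → 162.
Convergence for |t − 7| · 162 < 1, i.e. |t − 7| < 1/162. So R = 1/162.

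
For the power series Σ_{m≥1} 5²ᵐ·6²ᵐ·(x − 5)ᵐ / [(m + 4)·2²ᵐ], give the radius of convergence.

Ratio test: |a_{m+1}/a_m| = [(m + 4)/((m+1) + 4)] · 25·36/4 → 225 as m → ∞.
Thus R = 1/(225) = 1/225.

R = 1/225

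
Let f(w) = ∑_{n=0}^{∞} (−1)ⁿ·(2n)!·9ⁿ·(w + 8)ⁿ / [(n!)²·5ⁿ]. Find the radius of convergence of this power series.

R = 5/36

By the ratio test, |a_{n+1}/a_n| = (2n+1)·(2n+2)/(n+1)² · 9/5 → 36/5.
Thus R = 1/(36/5) = 5/36.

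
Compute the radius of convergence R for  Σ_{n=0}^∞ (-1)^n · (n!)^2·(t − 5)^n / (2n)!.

Ratio test: |a_{n+1}/a_n| = (n+1)²/[(2n+1)·(2n+2)] → 1/4 as n → ∞.
The series converges when 1/4 · |t − 5| < 1, giving R = 4.

R = 4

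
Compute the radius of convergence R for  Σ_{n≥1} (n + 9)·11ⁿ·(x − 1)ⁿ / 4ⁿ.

The ratio of consecutive coefficients is [((n+1) + 9)/(n + 9)] · 11/4 → 11/4.
Thus R = 1/(11/4) = 4/11.

R = 4/11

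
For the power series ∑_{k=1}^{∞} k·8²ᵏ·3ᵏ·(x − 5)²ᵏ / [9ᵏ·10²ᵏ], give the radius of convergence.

By the ratio test, |a_{k+1}/a_k| = [(k+1)/k] · 64·3/(9·100) → 16/75.
Since the exponent of (x − 5) increases by 2 each term, convergence requires |x − 5|² < 75/16, hence R = 5√3/4.

R = 5√3/4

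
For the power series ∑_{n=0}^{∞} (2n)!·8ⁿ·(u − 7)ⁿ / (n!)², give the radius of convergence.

By the ratio test, |a_{n+1}/a_n| = (2n+1)·(2n+2)/(n+1)² · 8 → 32.
The series converges when 32 · |u − 7| < 1, giving R = 1/32.

R = 1/32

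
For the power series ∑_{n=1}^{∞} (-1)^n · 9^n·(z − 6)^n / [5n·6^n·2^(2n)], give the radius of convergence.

R = 8/3

The ratio of consecutive coefficients is [5n/5(n+1)] · 9/(6·4) → 3/8.
Hence the series converges for |z − 6| < 1/(3/8) = 8/3, so the radius of convergence is 8/3.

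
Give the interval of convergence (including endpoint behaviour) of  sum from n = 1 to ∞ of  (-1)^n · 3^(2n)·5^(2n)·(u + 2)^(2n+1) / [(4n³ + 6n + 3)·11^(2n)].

Apply the ratio test: |a_{n+1}| / |a_n| = [(4n³ + 6n + 3)/(4(n+1)³ + 6(n+1) + 3)] · 9·25/121, which tends to 225/121 as n → ∞.
Writing y = (u + 2)², the series in y has radius 121/225, so |u + 2| < √(121/225) = 11/15 and R = 11/15.
Endpoint u = -19/15: absolute convergence follows by limit comparison with Σ 1/n³.
At u = -41/15: the terms are on the order of 1/n³, so the series converges absolutely by comparison with the p-series (p = 3 > 1).

[-41/15, -19/15]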